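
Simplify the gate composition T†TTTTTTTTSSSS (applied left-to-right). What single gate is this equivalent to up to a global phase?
T†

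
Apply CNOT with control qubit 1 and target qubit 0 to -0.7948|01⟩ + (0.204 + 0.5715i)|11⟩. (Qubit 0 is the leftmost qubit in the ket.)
(0.204 + 0.5715i)|01⟩ - 0.7948|11⟩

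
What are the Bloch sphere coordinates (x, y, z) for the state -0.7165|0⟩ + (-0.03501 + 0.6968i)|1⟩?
(0.05017, -0.9985, 0.02662)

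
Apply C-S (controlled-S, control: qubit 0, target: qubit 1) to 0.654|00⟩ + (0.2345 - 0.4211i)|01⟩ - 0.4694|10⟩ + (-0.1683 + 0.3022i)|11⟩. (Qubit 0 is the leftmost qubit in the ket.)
0.654|00⟩ + (0.2345 - 0.4211i)|01⟩ - 0.4694|10⟩ + (-0.3022 - 0.1683i)|11⟩

C-S leaves the control-|0⟩ kets |00⟩, |01⟩ unchanged and applies S to qubit 1 on the control-|1⟩ pair (|10⟩, |11⟩).
S = [[1, 0], [0, i]].
With a = amp(|10⟩) = -0.4694 and b = amp(|11⟩) = (-0.1683 + 0.3022i):
new amp(|10⟩) = (1)·a = -0.4694
new amp(|11⟩) = (i)·b = (-0.3022 - 0.1683i)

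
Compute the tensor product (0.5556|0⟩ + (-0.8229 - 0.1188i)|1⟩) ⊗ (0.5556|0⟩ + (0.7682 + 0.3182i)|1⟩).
0.3087|00⟩ + (0.4268 + 0.1768i)|01⟩ + (-0.4572 - 0.06601i)|10⟩ + (-0.5943 - 0.3531i)|11⟩

amp(|b₁b₂…⟩) = product of the factor amplitudes for bits b₁, b₂, …; only kets whose every factor amplitude is nonzero survive.
|00⟩: (0.5556)(0.5556) = 0.3087
|01⟩: (0.5556)(0.7682 + 0.3182i) = (0.4268 + 0.1768i)
|10⟩: (-0.8229 - 0.1188i)(0.5556) = (-0.4572 - 0.06601i)
|11⟩: (-0.8229 - 0.1188i)(0.7682 + 0.3182i) = (-0.5943 - 0.3531i)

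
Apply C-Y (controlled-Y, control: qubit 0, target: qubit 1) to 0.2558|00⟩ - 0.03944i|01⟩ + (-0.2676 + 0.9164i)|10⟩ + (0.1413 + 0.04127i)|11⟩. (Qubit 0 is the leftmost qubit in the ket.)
0.2558|00⟩ - 0.03944i|01⟩ + (0.04127 - 0.1413i)|10⟩ + (-0.9164 - 0.2676i)|11⟩

C-Y leaves the control-|0⟩ kets |00⟩, |01⟩ unchanged and applies Y to qubit 1 on the control-|1⟩ pair (|10⟩, |11⟩).
Y = [[0, -i], [i, 0]].
With a = amp(|10⟩) = (-0.2676 + 0.9164i) and b = amp(|11⟩) = (0.1413 + 0.04127i):
new amp(|10⟩) = (-i)·b = (0.04127 - 0.1413i)
new amp(|11⟩) = (i)·a = (-0.9164 - 0.2676i)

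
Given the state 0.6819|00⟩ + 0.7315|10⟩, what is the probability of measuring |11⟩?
0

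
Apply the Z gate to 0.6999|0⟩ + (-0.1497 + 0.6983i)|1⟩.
0.6999|0⟩ + (0.1497 - 0.6983i)|1⟩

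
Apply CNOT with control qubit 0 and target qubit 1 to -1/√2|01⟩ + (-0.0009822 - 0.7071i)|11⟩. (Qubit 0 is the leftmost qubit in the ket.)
-1/√2|01⟩ + (-0.0009822 - 0.7071i)|10⟩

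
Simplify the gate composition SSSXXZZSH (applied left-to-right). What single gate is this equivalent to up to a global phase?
H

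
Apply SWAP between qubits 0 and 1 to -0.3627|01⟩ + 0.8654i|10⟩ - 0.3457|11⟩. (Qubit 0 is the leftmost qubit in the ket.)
0.8654i|01⟩ - 0.3627|10⟩ - 0.3457|11⟩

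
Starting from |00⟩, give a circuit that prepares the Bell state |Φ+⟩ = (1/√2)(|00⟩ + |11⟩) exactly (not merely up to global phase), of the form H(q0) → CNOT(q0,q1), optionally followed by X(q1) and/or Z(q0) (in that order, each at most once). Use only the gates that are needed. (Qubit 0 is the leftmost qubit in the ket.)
H(q0) → CNOT(q0,q1)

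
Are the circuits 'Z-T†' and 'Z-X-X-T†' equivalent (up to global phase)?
Yes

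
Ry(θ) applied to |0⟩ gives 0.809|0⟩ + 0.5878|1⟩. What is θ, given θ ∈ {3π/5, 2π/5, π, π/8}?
2π/5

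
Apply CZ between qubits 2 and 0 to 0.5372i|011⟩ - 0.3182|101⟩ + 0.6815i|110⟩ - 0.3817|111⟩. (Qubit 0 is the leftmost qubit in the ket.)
0.5372i|011⟩ + 0.3182|101⟩ + 0.6815i|110⟩ + 0.3817|111⟩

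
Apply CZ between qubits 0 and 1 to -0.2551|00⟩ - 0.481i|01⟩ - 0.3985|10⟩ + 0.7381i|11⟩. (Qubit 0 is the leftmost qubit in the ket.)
-0.2551|00⟩ - 0.481i|01⟩ - 0.3985|10⟩ - 0.7381i|11⟩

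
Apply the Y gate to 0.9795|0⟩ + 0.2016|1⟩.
-0.2016i|0⟩ + 0.9795i|1⟩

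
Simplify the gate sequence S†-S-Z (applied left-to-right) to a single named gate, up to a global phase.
Z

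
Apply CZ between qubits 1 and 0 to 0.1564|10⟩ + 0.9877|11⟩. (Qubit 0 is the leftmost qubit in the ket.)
0.1564|10⟩ - 0.9877|11⟩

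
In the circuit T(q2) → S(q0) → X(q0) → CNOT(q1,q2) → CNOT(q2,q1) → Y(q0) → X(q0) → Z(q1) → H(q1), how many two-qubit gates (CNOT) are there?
2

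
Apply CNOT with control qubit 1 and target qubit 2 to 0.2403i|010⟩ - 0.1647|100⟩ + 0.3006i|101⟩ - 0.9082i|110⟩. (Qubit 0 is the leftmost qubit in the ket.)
0.2403i|011⟩ - 0.1647|100⟩ + 0.3006i|101⟩ - 0.9082i|111⟩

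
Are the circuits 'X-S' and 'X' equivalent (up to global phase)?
No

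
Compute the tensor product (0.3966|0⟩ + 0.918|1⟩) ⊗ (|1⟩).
0.3966|01⟩ + 0.918|11⟩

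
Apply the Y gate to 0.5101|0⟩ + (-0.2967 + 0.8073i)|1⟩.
(0.8073 + 0.2967i)|0⟩ + 0.5101i|1⟩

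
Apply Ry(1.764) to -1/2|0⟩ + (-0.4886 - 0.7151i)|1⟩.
(0.0594 + 0.5521i)|0⟩ + (-0.6966 - 0.4545i)|1⟩

Ry(1.764) = [[cos(θ/2), −sin(θ/2)], [sin(θ/2), cos(θ/2)]]; θ = 1.764, cos(θ/2) ≈ 0.635608, sin(θ/2) ≈ 0.772012.
With a = amp(|0⟩) = -1/2 and b = amp(|1⟩) = (-0.4886 - 0.7151i):
new amp(|0⟩) = (0.635608)·a + (-0.772012)·b = (0.0594 + 0.5521i)
new amp(|1⟩) = (0.772012)·a + (0.635608)·b = (-0.6966 - 0.4545i)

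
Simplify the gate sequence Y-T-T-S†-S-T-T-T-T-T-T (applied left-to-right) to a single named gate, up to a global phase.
Y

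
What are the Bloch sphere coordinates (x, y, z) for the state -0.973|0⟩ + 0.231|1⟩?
(-0.4495, 0, 0.8934)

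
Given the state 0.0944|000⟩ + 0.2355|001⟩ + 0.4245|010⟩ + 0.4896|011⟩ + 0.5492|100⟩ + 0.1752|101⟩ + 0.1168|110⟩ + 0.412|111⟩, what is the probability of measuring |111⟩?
0.1697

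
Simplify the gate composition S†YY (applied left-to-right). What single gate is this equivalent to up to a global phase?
S†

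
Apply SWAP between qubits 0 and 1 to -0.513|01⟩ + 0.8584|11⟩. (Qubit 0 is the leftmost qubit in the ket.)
-0.513|10⟩ + 0.8584|11⟩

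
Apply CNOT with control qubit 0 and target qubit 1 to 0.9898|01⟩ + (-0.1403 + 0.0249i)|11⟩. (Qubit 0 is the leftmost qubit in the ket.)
0.9898|01⟩ + (-0.1403 + 0.0249i)|10⟩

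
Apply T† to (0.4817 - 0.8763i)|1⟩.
(-0.279 - 0.9603i)|1⟩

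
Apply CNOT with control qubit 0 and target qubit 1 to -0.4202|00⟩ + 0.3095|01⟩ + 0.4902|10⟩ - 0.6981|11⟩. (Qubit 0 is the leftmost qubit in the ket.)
-0.4202|00⟩ + 0.3095|01⟩ - 0.6981|10⟩ + 0.4902|11⟩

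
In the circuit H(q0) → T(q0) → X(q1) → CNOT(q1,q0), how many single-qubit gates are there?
3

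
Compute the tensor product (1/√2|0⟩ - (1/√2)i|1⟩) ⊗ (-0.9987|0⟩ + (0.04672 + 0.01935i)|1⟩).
-0.7062|00⟩ + (0.03304 + 0.01368i)|01⟩ + 0.7062i|10⟩ + (0.01368 - 0.03304i)|11⟩

amp(|b₁b₂…⟩) = product of the factor amplitudes for bits b₁, b₂, …; only kets whose every factor amplitude is nonzero survive.
|00⟩: (1/√2)(-0.9987) = -0.7062
|01⟩: (1/√2)(0.04672 + 0.01935i) = (0.03304 + 0.01368i)
|10⟩: (-(1/√2)i)(-0.9987) = 0.7062i
|11⟩: (-(1/√2)i)(0.04672 + 0.01935i) = (0.01368 - 0.03304i)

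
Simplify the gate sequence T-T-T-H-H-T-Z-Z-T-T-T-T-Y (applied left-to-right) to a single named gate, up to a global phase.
Y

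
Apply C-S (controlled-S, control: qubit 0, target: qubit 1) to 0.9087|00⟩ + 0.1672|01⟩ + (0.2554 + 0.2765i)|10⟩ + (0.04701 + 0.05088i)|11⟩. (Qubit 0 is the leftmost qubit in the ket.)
0.9087|00⟩ + 0.1672|01⟩ + (0.2554 + 0.2765i)|10⟩ + (-0.05088 + 0.04701i)|11⟩

C-S leaves the control-|0⟩ kets |00⟩, |01⟩ unchanged and applies S to qubit 1 on the control-|1⟩ pair (|10⟩, |11⟩).
S = [[1, 0], [0, i]].
With a = amp(|10⟩) = (0.2554 + 0.2765i) and b = amp(|11⟩) = (0.04701 + 0.05088i):
new amp(|10⟩) = (1)·a = (0.2554 + 0.2765i)
new amp(|11⟩) = (i)·b = (-0.05088 + 0.04701i)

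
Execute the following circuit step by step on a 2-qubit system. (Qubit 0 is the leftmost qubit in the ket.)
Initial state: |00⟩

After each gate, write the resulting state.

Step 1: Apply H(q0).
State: 1/√2|00⟩ + 1/√2|10⟩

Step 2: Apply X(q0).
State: 1/√2|00⟩ + 1/√2|10⟩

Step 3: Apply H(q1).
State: 1/2|00⟩ + 1/2|01⟩ + 1/2|10⟩ + 1/2|11⟩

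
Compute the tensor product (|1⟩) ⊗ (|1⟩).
|11⟩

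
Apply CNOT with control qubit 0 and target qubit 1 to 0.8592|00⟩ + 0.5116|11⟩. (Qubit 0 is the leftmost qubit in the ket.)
0.8592|00⟩ + 0.5116|10⟩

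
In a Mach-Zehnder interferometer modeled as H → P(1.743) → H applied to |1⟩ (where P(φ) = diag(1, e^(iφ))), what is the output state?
(0.5857 - 0.4926i)|0⟩ + (0.4143 + 0.4926i)|1⟩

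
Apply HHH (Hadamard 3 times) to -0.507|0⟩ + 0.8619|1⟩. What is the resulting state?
0.251|0⟩ - 0.968|1⟩

H² = I, so H^3 = H: a single Hadamard. With (a, b) = (-0.507, 0.8619), H gives ((a + b)/√2, (a − b)/√2) = (0.251, -0.968).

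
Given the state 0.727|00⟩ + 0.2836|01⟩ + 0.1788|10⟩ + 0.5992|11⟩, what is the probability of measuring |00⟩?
0.5285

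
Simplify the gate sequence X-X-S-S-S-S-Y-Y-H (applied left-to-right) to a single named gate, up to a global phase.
H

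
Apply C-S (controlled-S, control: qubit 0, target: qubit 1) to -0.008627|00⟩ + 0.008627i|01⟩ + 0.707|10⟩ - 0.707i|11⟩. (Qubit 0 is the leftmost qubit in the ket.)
-0.008627|00⟩ + 0.008627i|01⟩ + 0.707|10⟩ + 0.707|11⟩

C-S leaves the control-|0⟩ kets |00⟩, |01⟩ unchanged and applies S to qubit 1 on the control-|1⟩ pair (|10⟩, |11⟩).
S = [[1, 0], [0, i]].
With a = amp(|10⟩) = 0.707 and b = amp(|11⟩) = -0.707i:
new amp(|10⟩) = (1)·a = 0.707
new amp(|11⟩) = (i)·b = 0.707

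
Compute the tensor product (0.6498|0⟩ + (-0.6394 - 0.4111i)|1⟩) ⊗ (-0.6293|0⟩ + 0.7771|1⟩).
-0.4089|00⟩ + 0.505|01⟩ + (0.4024 + 0.2587i)|10⟩ + (-0.4969 - 0.3195i)|11⟩

amp(|b₁b₂…⟩) = product of the factor amplitudes for bits b₁, b₂, …; only kets whose every factor amplitude is nonzero survive.
|00⟩: (0.6498)(-0.6293) = -0.4089
|01⟩: (0.6498)(0.7771) = 0.505
|10⟩: (-0.6394 - 0.4111i)(-0.6293) = (0.4024 + 0.2587i)
|11⟩: (-0.6394 - 0.4111i)(0.7771) = (-0.4969 - 0.3195i)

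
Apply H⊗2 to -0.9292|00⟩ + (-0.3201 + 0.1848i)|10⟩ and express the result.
(-0.6247 + 0.0924i)|00⟩ + (-0.6247 + 0.0924i)|01⟩ + (-0.3046 - 0.0924i)|10⟩ + (-0.3046 - 0.0924i)|11⟩

H⊗2 gives amp(|y⟩) = (1/2) Σ_x (−1)^(x·y) amp(|x⟩), where x·y is the number of positions in which both x and y have a 1.
|00⟩: (-0.9292 + (-0.3201 + 0.1848i))/2 = (-0.6247 + 0.0924i)
|01⟩: (-0.9292 + (-0.3201 + 0.1848i))/2 = (-0.6247 + 0.0924i)
|10⟩: (-0.9292 - (-0.3201 + 0.1848i))/2 = (-0.3046 - 0.0924i)
|11⟩: (-0.9292 - (-0.3201 + 0.1848i))/2 = (-0.3046 - 0.0924i)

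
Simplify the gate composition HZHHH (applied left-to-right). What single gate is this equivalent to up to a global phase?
X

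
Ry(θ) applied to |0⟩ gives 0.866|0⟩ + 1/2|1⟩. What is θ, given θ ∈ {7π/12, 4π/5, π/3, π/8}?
π/3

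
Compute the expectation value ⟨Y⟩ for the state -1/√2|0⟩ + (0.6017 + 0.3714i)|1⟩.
-0.5252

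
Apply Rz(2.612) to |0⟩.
(0.2617 - 0.9651i)|0⟩

Rz(2.612) = [[e^(−iθ/2), 0], [0, e^(iθ/2)]] with e^(±iθ/2) = cos(θ/2) ± i·sin(θ/2); θ = 2.612, cos(θ/2) ≈ 0.261713, sin(θ/2) ≈ 0.965146.
With a = amp(|0⟩) = 1 and b = amp(|1⟩) = 0:
new amp(|0⟩) = (0.261713 - 0.965146i)·a = (0.2617 - 0.9651i)
new amp(|1⟩) = (0.261713 + 0.965146i)·b = 0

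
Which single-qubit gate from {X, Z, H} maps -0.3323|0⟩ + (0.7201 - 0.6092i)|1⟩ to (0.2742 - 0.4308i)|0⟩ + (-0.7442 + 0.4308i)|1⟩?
H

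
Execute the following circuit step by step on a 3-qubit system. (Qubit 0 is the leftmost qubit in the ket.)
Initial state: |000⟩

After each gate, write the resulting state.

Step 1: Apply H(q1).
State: 1/√2|000⟩ + 1/√2|010⟩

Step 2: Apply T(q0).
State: 1/√2|000⟩ + 1/√2|010⟩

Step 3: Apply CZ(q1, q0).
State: 1/√2|000⟩ + 1/√2|010⟩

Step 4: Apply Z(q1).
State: 1/√2|000⟩ - 1/√2|010⟩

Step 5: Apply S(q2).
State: 1/√2|000⟩ - 1/√2|010⟩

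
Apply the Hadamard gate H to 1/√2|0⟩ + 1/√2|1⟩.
|0⟩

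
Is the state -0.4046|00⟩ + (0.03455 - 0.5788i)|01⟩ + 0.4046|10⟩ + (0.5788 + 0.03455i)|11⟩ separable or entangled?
Entangled

Writing the state as a|00⟩ + b|01⟩ + c|10⟩ + d|11⟩, it is a product state iff ad − bc = 0.
Here (a, b, c, d) = (-0.4046, (0.03455 - 0.5788i), 0.4046, (0.5788 + 0.03455i)): ad − bc = (-0.4046)(0.5788 + 0.03455i) − (0.03455 - 0.5788i)(0.4046) = (-0.2482 + 0.2202i) ≠ 0, so the state is entangled.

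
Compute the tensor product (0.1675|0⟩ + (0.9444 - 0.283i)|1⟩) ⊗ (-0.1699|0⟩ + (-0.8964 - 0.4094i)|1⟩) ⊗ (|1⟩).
-0.02846|001⟩ + (-0.1501 - 0.06857i)|011⟩ + (-0.1605 + 0.04808i)|101⟩ + (-0.9624 - 0.133i)|111⟩

amp(|b₁b₂…⟩) = product of the factor amplitudes for bits b₁, b₂, …; only kets whose every factor amplitude is nonzero survive.
|001⟩: (0.1675)(-0.1699)(1) = -0.02846
|011⟩: (0.1675)(-0.8964 - 0.4094i)(1) = (-0.1501 - 0.06857i)
|101⟩: (0.9444 - 0.283i)(-0.1699)(1) = (-0.1605 + 0.04808i)
|111⟩: (0.9444 - 0.283i)(-0.8964 - 0.4094i)(1) = (-0.9624 - 0.133i)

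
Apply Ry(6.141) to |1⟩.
-0.07103|0⟩ - 0.9975|1⟩

Ry(6.141) = [[cos(θ/2), −sin(θ/2)], [sin(θ/2), cos(θ/2)]]; θ = 6.141, cos(θ/2) ≈ -0.997474, sin(θ/2) ≈ 0.0710328.
With a = amp(|0⟩) = 0 and b = amp(|1⟩) = 1:
new amp(|0⟩) = (-0.997474)·a + (-0.0710328)·b = -0.07103
new amp(|1⟩) = (0.0710328)·a + (-0.997474)·b = -0.9975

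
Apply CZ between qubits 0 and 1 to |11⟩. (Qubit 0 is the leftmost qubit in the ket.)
-|11⟩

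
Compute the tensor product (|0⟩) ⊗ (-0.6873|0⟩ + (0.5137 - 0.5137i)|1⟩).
-0.6873|00⟩ + (0.5137 - 0.5137i)|01⟩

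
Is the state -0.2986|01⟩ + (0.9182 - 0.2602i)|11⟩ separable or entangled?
Separable

Writing the state as a|00⟩ + b|01⟩ + c|10⟩ + d|11⟩, it is a product state iff ad − bc = 0.
Here (a, b, c, d) = (0, -0.2986, 0, (0.9182 - 0.2602i)): ad − bc = (0)(0.9182 - 0.2602i) − (-0.2986)(0) = 0, so the state is separable.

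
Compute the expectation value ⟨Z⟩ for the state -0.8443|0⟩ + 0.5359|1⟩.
0.4257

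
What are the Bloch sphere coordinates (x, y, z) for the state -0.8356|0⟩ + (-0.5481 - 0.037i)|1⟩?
(0.916, 0.06183, 0.3964)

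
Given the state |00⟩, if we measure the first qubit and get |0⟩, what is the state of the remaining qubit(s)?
|0⟩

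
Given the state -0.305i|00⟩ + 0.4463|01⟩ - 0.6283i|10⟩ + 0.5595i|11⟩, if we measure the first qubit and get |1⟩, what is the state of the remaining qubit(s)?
-0.7468i|0⟩ + 0.665i|1⟩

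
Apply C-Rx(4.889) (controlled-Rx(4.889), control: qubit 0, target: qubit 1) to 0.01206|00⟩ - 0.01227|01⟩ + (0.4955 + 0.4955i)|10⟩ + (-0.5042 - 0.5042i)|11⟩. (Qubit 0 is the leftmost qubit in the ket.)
0.01206|00⟩ - 0.01227|01⟩ + (-0.7036 - 0.05621i)|10⟩ + (0.7047 + 0.06847i)|11⟩

C-Rx(4.889) leaves the control-|0⟩ kets |00⟩, |01⟩ unchanged and applies Rx(4.889) to qubit 1 on the control-|1⟩ pair (|10⟩, |11⟩).
Rx(4.889) = [[cos(θ/2), −i·sin(θ/2)], [−i·sin(θ/2), cos(θ/2)]]; θ = 4.889, cos(θ/2) ≈ -0.766712, sin(θ/2) ≈ 0.641991.
With a = amp(|10⟩) = (0.4955 + 0.4955i) and b = amp(|11⟩) = (-0.5042 - 0.5042i):
new amp(|10⟩) = (-0.766712)·a + (-0.641991i)·b = (-0.7036 - 0.05621i)
new amp(|11⟩) = (-0.641991i)·a + (-0.766712)·b = (0.7047 + 0.06847i)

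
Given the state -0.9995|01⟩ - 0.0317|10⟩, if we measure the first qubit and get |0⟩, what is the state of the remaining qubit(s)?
-|1⟩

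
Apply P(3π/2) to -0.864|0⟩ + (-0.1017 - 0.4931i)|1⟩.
-0.864|0⟩ + (-0.4931 + 0.1017i)|1⟩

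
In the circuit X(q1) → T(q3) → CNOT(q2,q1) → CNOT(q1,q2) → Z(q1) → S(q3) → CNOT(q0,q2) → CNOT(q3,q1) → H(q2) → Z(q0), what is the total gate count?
10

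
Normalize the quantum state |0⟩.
|0⟩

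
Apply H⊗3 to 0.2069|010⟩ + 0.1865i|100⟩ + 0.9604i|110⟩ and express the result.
(0.07315 + 0.4055i)|000⟩ + (0.07315 + 0.4055i)|001⟩ + (-0.07315 - 0.2736i)|010⟩ + (-0.07315 - 0.2736i)|011⟩ + (0.07315 - 0.4055i)|100⟩ + (0.07315 - 0.4055i)|101⟩ + (-0.07315 + 0.2736i)|110⟩ + (-0.07315 + 0.2736i)|111⟩

H⊗3 gives amp(|y⟩) = (1/2√2) Σ_x (−1)^(x·y) amp(|x⟩), where x·y is the number of positions in which both x and y have a 1.
|000⟩: (0.2069 + 0.1865i + 0.9604i)/(2√2) = (0.07315 + 0.4055i)
|001⟩: (0.2069 + 0.1865i + 0.9604i)/(2√2) = (0.07315 + 0.4055i)
|010⟩: (-0.2069 + 0.1865i - 0.9604i)/(2√2) = (-0.07315 - 0.2736i)
|011⟩: (-0.2069 + 0.1865i - 0.9604i)/(2√2) = (-0.07315 - 0.2736i)
|100⟩: (0.2069 - 0.1865i - 0.9604i)/(2√2) = (0.07315 - 0.4055i)
|101⟩: (0.2069 - 0.1865i - 0.9604i)/(2√2) = (0.07315 - 0.4055i)
|110⟩: (-0.2069 - 0.1865i + 0.9604i)/(2√2) = (-0.07315 + 0.2736i)
|111⟩: (-0.2069 - 0.1865i + 0.9604i)/(2√2) = (-0.07315 + 0.2736i)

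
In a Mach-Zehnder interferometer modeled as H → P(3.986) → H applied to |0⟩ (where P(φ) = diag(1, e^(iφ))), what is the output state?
(0.1679 - 0.3738i)|0⟩ + (0.8321 + 0.3738i)|1⟩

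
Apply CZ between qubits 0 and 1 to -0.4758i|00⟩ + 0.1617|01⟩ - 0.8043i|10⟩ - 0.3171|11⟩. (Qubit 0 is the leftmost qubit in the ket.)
-0.4758i|00⟩ + 0.1617|01⟩ - 0.8043i|10⟩ + 0.3171|11⟩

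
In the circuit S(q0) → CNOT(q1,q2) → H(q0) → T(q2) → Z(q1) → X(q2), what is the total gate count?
6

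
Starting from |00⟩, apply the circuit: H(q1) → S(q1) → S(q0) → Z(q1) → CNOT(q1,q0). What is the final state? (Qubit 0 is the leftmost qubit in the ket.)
1/√2|00⟩ - (1/√2)i|11⟩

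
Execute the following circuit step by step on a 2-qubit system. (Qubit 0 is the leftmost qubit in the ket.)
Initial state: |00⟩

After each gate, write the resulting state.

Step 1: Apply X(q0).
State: |10⟩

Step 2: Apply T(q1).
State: |10⟩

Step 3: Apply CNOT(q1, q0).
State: |10⟩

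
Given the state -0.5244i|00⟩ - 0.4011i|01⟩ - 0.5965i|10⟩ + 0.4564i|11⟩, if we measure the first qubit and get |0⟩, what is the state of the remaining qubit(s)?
-0.7943i|0⟩ - 0.6075i|1⟩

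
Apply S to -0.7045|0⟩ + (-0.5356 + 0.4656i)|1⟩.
-0.7045|0⟩ + (-0.4656 - 0.5356i)|1⟩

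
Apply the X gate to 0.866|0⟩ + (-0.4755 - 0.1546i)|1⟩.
(-0.4755 - 0.1546i)|0⟩ + 0.866|1⟩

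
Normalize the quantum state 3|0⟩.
|0⟩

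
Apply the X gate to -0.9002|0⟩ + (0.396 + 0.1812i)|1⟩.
(0.396 + 0.1812i)|0⟩ - 0.9002|1⟩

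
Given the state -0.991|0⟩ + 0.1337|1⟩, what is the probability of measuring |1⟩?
0.01788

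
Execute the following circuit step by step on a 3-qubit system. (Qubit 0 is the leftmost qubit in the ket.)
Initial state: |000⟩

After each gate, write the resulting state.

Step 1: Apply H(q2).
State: 1/√2|000⟩ + 1/√2|001⟩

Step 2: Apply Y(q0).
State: (1/√2)i|100⟩ + (1/√2)i|101⟩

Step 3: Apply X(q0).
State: (1/√2)i|000⟩ + (1/√2)i|001⟩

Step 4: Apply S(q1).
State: (1/√2)i|000⟩ + (1/√2)i|001⟩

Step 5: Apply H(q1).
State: (1/2)i|000⟩ + (1/2)i|001⟩ + (1/2)i|010⟩ + (1/2)i|011⟩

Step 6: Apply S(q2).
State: (1/2)i|000⟩ - 1/2|001⟩ + (1/2)i|010⟩ - 1/2|011⟩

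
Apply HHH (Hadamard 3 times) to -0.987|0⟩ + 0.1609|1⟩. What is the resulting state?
-0.5841|0⟩ - 0.8117|1⟩

H² = I, so H^3 = H: a single Hadamard. With (a, b) = (-0.987, 0.1609), H gives ((a + b)/√2, (a − b)/√2) = (-0.5841, -0.8117).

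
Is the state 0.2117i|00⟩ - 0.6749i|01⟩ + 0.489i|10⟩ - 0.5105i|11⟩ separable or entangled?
Entangled

Writing the state as a|00⟩ + b|01⟩ + c|10⟩ + d|11⟩, it is a product state iff ad − bc = 0.
Here (a, b, c, d) = (0.2117i, -0.6749i, 0.489i, -0.5105i): ad − bc = (0.2117i)(-0.5105i) − (-0.6749i)(0.489i) = -0.222 ≠ 0, so the state is entangled.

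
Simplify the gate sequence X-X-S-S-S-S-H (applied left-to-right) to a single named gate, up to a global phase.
H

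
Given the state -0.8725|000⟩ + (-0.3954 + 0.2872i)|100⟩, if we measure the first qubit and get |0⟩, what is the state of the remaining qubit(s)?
-|00⟩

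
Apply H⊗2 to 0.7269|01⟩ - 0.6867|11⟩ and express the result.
0.0201|00⟩ - 0.0201|01⟩ + 0.7068|10⟩ - 0.7068|11⟩

H⊗2 gives amp(|y⟩) = (1/2) Σ_x (−1)^(x·y) amp(|x⟩), where x·y is the number of positions in which both x and y have a 1.
|00⟩: (0.7269 - 0.6867)/2 = 0.0201
|01⟩: (-0.7269 + 0.6867)/2 = -0.0201
|10⟩: (0.7269 + 0.6867)/2 = 0.7068
|11⟩: (-0.7269 - 0.6867)/2 = -0.7068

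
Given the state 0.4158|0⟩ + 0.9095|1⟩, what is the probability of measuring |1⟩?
0.8272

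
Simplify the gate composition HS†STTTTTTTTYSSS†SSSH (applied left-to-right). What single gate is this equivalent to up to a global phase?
Y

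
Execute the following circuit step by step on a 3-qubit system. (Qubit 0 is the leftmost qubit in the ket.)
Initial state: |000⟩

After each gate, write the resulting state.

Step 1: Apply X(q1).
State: |010⟩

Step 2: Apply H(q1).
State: 1/√2|000⟩ - 1/√2|010⟩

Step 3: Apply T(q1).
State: 1/√2|000⟩ + (-1/2 - (1/2)i)|010⟩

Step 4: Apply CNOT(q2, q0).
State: 1/√2|000⟩ + (-1/2 - (1/2)i)|010⟩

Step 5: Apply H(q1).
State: (0.1464 - (1/√8)i)|000⟩ + (0.8536 + (1/√8)i)|010⟩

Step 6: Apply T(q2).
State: (0.1464 - (1/√8)i)|000⟩ + (0.8536 + (1/√8)i)|010⟩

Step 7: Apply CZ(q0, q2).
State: (0.1464 - (1/√8)i)|000⟩ + (0.8536 + (1/√8)i)|010⟩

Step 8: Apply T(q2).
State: (0.1464 - (1/√8)i)|000⟩ + (0.8536 + (1/√8)i)|010⟩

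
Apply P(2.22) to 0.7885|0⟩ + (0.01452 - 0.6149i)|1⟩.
0.7885|0⟩ + (0.481 + 0.3833i)|1⟩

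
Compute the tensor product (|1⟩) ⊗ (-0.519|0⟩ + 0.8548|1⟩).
-0.519|10⟩ + 0.8548|11⟩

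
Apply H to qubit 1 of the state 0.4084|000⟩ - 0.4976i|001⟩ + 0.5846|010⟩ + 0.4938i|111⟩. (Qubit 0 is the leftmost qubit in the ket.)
0.7022|000⟩ - 0.3519i|001⟩ - 0.1246|010⟩ - 0.3519i|011⟩ + 0.3492i|101⟩ - 0.3492i|111⟩

H on qubit 1 mixes each pair of kets that differ only in qubit 1: amplitudes (a, b) of (|…0…⟩, |…1…⟩) become ((a + b)/√2, (a − b)/√2). Kets absent from the input have amplitude 0.
(|000⟩, |010⟩): (a, b) = (0.4084, 0.5846) → (0.7022, -0.1246)
(|001⟩, |011⟩): (a, b) = (-0.4976i, 0) → (-0.3519i, -0.3519i)
(|101⟩, |111⟩): (a, b) = (0, 0.4938i) → (0.3492i, -0.3492i)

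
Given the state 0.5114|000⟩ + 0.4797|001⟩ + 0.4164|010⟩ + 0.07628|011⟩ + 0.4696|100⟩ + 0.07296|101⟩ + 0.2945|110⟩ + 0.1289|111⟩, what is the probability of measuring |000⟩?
0.2615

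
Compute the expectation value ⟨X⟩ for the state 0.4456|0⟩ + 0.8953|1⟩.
0.7979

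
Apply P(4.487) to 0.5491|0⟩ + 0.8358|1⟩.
0.5491|0⟩ + (-0.1868 - 0.8147i)|1⟩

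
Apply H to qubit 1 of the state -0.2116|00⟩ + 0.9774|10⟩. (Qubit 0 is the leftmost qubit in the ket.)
-0.1496|00⟩ - 0.1496|01⟩ + 0.6911|10⟩ + 0.6911|11⟩

H on qubit 1 mixes each pair of kets that differ only in qubit 1: amplitudes (a, b) of (|…0…⟩, |…1…⟩) become ((a + b)/√2, (a − b)/√2). Kets absent from the input have amplitude 0.
(|00⟩, |01⟩): (a, b) = (-0.2116, 0) → (-0.1496, -0.1496)
(|10⟩, |11⟩): (a, b) = (0.9774, 0) → (0.6911, 0.6911)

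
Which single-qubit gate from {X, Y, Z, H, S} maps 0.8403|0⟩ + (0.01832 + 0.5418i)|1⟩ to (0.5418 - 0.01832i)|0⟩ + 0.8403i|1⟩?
Y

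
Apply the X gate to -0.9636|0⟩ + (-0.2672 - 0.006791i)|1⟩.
(-0.2672 - 0.006791i)|0⟩ - 0.9636|1⟩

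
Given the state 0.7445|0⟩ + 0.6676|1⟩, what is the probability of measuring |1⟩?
0.4457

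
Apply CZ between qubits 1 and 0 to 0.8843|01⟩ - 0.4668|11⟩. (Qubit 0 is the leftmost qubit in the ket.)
0.8843|01⟩ + 0.4668|11⟩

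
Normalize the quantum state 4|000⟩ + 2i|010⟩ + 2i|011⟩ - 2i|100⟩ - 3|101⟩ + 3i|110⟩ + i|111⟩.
0.5835|000⟩ + 0.2917i|010⟩ + 0.2917i|011⟩ - 0.2917i|100⟩ - 0.4376|101⟩ + 0.4376i|110⟩ + 0.1459i|111⟩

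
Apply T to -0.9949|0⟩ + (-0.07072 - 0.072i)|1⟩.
-0.9949|0⟩ + (0.0009051 - 0.1009i)|1⟩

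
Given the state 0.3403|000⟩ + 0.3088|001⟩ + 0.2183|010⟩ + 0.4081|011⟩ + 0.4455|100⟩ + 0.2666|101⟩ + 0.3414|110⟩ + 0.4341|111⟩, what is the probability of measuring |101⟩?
0.07108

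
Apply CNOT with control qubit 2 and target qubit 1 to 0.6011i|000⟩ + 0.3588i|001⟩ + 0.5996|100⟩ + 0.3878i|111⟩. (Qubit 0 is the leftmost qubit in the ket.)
0.6011i|000⟩ + 0.3588i|011⟩ + 0.5996|100⟩ + 0.3878i|101⟩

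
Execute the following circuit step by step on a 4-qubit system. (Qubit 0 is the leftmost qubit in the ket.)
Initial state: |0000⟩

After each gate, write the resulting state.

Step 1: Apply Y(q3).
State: i|0001⟩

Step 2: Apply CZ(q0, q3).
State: i|0001⟩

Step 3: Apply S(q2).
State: i|0001⟩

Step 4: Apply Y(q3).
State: |0000⟩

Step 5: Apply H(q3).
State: 1/√2|0000⟩ + 1/√2|0001⟩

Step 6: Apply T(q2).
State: 1/√2|0000⟩ + 1/√2|0001⟩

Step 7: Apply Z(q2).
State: 1/√2|0000⟩ + 1/√2|0001⟩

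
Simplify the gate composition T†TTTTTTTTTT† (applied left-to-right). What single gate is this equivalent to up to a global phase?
T†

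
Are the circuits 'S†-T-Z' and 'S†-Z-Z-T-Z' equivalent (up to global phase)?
Yes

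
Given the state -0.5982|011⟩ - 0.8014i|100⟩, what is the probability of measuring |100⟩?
0.6422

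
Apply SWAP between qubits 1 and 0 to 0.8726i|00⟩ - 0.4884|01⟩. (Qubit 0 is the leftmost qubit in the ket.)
0.8726i|00⟩ - 0.4884|10⟩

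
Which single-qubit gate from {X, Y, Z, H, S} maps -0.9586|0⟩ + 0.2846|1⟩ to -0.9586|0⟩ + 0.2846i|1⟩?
S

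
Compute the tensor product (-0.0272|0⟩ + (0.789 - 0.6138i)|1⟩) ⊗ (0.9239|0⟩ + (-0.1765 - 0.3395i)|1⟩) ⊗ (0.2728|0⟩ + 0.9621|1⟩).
-0.006855|000⟩ - 0.02418|001⟩ + (0.00131 + 0.002519i)|010⟩ + (0.004619 + 0.008884i)|011⟩ + (0.1989 - 0.1547i)|100⟩ + (0.7013 - 0.5456i)|101⟩ + (-0.09484 - 0.04352i)|110⟩ + (-0.3345 - 0.1535i)|111⟩

amp(|b₁b₂…⟩) = product of the factor amplitudes for bits b₁, b₂, …; only kets whose every factor amplitude is nonzero survive.
|000⟩: (-0.0272)(0.9239)(0.2728) = -0.006855
|001⟩: (-0.0272)(0.9239)(0.9621) = -0.02418
|010⟩: (-0.0272)(-0.1765 - 0.3395i)(0.2728) = (0.00131 + 0.002519i)
|011⟩: (-0.0272)(-0.1765 - 0.3395i)(0.9621) = (0.004619 + 0.008884i)
|100⟩: (0.789 - 0.6138i)(0.9239)(0.2728) = (0.1989 - 0.1547i)
|101⟩: (0.789 - 0.6138i)(0.9239)(0.9621) = (0.7013 - 0.5456i)
|110⟩: (0.789 - 0.6138i)(-0.1765 - 0.3395i)(0.2728) = (-0.09484 - 0.04352i)
|111⟩: (0.789 - 0.6138i)(-0.1765 - 0.3395i)(0.9621) = (-0.3345 - 0.1535i)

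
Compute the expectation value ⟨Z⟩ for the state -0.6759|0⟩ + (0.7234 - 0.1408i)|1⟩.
-0.08629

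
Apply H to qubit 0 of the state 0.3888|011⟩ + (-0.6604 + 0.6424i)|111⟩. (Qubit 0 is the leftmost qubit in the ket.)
(-0.1921 + 0.4542i)|011⟩ + (0.7419 - 0.4542i)|111⟩

H on qubit 0 mixes each pair of kets that differ only in qubit 0: amplitudes (a, b) of (|…0…⟩, |…1…⟩) become ((a + b)/√2, (a − b)/√2). Kets absent from the input have amplitude 0.
(|011⟩, |111⟩): (a, b) = (0.3888, (-0.6604 + 0.6424i)) → ((-0.1921 + 0.4542i), (0.7419 - 0.4542i))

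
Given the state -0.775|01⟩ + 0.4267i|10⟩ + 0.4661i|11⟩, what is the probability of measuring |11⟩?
0.2172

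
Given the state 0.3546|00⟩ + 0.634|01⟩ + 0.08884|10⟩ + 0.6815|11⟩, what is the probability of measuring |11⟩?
0.4644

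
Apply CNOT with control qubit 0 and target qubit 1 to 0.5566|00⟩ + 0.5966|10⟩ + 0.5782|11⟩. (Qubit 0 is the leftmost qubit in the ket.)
0.5566|00⟩ + 0.5782|10⟩ + 0.5966|11⟩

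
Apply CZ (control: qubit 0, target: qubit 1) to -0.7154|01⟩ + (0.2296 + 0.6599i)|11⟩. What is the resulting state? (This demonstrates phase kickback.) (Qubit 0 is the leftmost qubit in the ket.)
-0.7154|01⟩ + (-0.2296 - 0.6599i)|11⟩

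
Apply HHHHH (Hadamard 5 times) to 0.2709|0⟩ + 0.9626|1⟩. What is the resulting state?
0.8722|0⟩ - 0.4891|1⟩

H² = I, so H^5 = H: a single Hadamard. With (a, b) = (0.2709, 0.9626), H gives ((a + b)/√2, (a − b)/√2) = (0.8722, -0.4891).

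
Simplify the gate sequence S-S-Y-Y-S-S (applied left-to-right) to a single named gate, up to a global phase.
I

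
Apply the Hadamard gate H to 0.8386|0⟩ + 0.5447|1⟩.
0.9781|0⟩ + 0.2078|1⟩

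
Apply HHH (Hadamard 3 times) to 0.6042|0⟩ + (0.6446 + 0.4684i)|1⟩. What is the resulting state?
(0.883 + 0.3312i)|0⟩ + (-0.02857 - 0.3312i)|1⟩

H² = I, so H^3 = H: a single Hadamard. With (a, b) = (0.6042, (0.6446 + 0.4684i)), H gives ((a + b)/√2, (a − b)/√2) = ((0.883 + 0.3312i), (-0.02857 - 0.3312i)).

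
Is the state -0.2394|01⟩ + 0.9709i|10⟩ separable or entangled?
Entangled

Writing the state as a|00⟩ + b|01⟩ + c|10⟩ + d|11⟩, it is a product state iff ad − bc = 0.
Here (a, b, c, d) = (0, -0.2394, 0.9709i, 0): ad − bc = (0)(0) − (-0.2394)(0.9709i) = 0.2324i ≠ 0, so the state is entangled.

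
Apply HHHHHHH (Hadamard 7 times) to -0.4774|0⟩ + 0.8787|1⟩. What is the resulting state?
0.2838|0⟩ - 0.9589|1⟩

H² = I, so H^7 = H: a single Hadamard. With (a, b) = (-0.4774, 0.8787), H gives ((a + b)/√2, (a − b)/√2) = (0.2838, -0.9589).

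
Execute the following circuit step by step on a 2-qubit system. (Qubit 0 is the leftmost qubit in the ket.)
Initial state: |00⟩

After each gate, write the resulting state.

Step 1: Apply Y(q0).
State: i|10⟩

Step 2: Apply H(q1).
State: (1/√2)i|10⟩ + (1/√2)i|11⟩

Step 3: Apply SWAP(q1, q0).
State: (1/√2)i|01⟩ + (1/√2)i|11⟩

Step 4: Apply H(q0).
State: i|01⟩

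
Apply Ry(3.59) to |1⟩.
-0.975|0⟩ - 0.2223|1⟩

Ry(3.59) = [[cos(θ/2), −sin(θ/2)], [sin(θ/2), cos(θ/2)]]; θ = 3.59, cos(θ/2) ≈ -0.22233, sin(θ/2) ≈ 0.974971.
With a = amp(|0⟩) = 0 and b = amp(|1⟩) = 1:
new amp(|0⟩) = (-0.22233)·a + (-0.974971)·b = -0.975
new amp(|1⟩) = (0.974971)·a + (-0.22233)·b = -0.2223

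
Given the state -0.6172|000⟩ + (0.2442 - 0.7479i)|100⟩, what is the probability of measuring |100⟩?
0.619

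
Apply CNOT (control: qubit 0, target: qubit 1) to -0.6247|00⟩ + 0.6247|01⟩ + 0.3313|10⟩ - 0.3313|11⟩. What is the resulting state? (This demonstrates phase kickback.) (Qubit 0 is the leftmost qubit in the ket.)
-0.6247|00⟩ + 0.6247|01⟩ - 0.3313|10⟩ + 0.3313|11⟩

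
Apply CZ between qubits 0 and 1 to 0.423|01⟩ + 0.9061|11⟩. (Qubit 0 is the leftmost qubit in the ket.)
0.423|01⟩ - 0.9061|11⟩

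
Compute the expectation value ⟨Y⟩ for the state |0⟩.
0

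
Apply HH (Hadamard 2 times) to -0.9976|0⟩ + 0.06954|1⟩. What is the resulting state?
-0.9976|0⟩ + 0.06954|1⟩

H² = I, so an even number of Hadamards cancels: H^2 = I and the state is unchanged.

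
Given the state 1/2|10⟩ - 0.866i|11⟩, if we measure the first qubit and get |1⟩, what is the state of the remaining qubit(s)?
0.5|0⟩ - 0.866i|1⟩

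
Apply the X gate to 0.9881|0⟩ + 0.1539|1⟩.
0.1539|0⟩ + 0.9881|1⟩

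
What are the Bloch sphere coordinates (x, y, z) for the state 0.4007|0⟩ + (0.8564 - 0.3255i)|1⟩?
(0.6863, -0.2609, -0.6788)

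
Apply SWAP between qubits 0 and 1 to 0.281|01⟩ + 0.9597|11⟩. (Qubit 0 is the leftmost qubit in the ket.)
0.281|10⟩ + 0.9597|11⟩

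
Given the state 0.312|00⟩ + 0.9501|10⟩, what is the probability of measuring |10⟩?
0.9027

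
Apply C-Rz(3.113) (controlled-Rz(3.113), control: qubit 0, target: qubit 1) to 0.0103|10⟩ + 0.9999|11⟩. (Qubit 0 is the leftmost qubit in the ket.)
(0.0001472 - 0.0103i)|10⟩ + (0.01429 + 0.9998i)|11⟩

C-Rz(3.113) leaves the control-|0⟩ kets |00⟩, |01⟩ unchanged and applies Rz(3.113) to qubit 1 on the control-|1⟩ pair (|10⟩, |11⟩).
Rz(3.113) = [[e^(−iθ/2), 0], [0, e^(iθ/2)]] with e^(±iθ/2) = cos(θ/2) ± i·sin(θ/2); θ = 3.113, cos(θ/2) ≈ 0.0142958, sin(θ/2) ≈ 0.999898.
With a = amp(|10⟩) = 0.0103 and b = amp(|11⟩) = 0.9999:
new amp(|10⟩) = (0.0142958 - 0.999898i)·a = (0.0001472 - 0.0103i)
new amp(|11⟩) = (0.0142958 + 0.999898i)·b = (0.01429 + 0.9998i)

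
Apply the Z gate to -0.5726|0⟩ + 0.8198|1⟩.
-0.5726|0⟩ - 0.8198|1⟩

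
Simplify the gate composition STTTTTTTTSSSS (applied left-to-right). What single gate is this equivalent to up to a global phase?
S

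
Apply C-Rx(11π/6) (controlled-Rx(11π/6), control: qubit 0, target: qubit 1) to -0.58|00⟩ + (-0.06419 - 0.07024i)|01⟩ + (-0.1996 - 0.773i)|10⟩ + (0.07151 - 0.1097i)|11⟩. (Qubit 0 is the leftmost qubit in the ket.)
-0.58|00⟩ + (-0.06419 - 0.07024i)|01⟩ + (0.1644 + 0.7282i)|10⟩ + (-0.2691 + 0.1576i)|11⟩

C-Rx(11π/6) leaves the control-|0⟩ kets |00⟩, |01⟩ unchanged and applies Rx(11π/6) to qubit 1 on the control-|1⟩ pair (|10⟩, |11⟩).
Rx(11π/6) = [[cos(θ/2), −i·sin(θ/2)], [−i·sin(θ/2), cos(θ/2)]]; θ = 11π/6, cos(θ/2) ≈ -0.965926, sin(θ/2) ≈ 0.258819.
With a = amp(|10⟩) = (-0.1996 - 0.773i) and b = amp(|11⟩) = (0.07151 - 0.1097i):
new amp(|10⟩) = (-0.965926)·a + (-0.258819i)·b = (0.1644 + 0.7282i)
new amp(|11⟩) = (-0.258819i)·a + (-0.965926)·b = (-0.2691 + 0.1576i)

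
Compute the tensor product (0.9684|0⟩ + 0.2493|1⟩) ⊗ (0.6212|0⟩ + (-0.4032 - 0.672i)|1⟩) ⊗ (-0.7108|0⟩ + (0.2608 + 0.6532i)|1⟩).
-0.4276|000⟩ + (0.1569 + 0.3929i)|001⟩ + (0.2775 + 0.4626i)|010⟩ + (0.3232 - 0.4248i)|011⟩ - 0.1101|100⟩ + (0.04039 + 0.1012i)|101⟩ + (0.07145 + 0.1191i)|110⟩ + (0.08322 - 0.1093i)|111⟩

amp(|b₁b₂…⟩) = product of the factor amplitudes for bits b₁, b₂, …; only kets whose every factor amplitude is nonzero survive.
|000⟩: (0.9684)(0.6212)(-0.7108) = -0.4276
|001⟩: (0.9684)(0.6212)(0.2608 + 0.6532i) = (0.1569 + 0.3929i)
|010⟩: (0.9684)(-0.4032 - 0.672i)(-0.7108) = (0.2775 + 0.4626i)
|011⟩: (0.9684)(-0.4032 - 0.672i)(0.2608 + 0.6532i) = (0.3232 - 0.4248i)
|100⟩: (0.2493)(0.6212)(-0.7108) = -0.1101
|101⟩: (0.2493)(0.6212)(0.2608 + 0.6532i) = (0.04039 + 0.1012i)
|110⟩: (0.2493)(-0.4032 - 0.672i)(-0.7108) = (0.07145 + 0.1191i)
|111⟩: (0.2493)(-0.4032 - 0.672i)(0.2608 + 0.6532i) = (0.08322 - 0.1093i)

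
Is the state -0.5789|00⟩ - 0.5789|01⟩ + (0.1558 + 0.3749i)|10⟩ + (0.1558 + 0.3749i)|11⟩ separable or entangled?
Separable

Writing the state as a|00⟩ + b|01⟩ + c|10⟩ + d|11⟩, it is a product state iff ad − bc = 0.
Here (a, b, c, d) = (-0.5789, -0.5789, (0.1558 + 0.3749i), (0.1558 + 0.3749i)): ad − bc = (-0.5789)(0.1558 + 0.3749i) − (-0.5789)(0.1558 + 0.3749i) = 0, so the state is separable.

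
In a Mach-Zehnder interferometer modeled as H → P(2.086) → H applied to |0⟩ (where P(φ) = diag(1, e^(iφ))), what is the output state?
(0.2536 + 0.4351i)|0⟩ + (0.7464 - 0.4351i)|1⟩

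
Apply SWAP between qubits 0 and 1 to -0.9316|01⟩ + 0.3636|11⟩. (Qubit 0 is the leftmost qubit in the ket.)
-0.9316|10⟩ + 0.3636|11⟩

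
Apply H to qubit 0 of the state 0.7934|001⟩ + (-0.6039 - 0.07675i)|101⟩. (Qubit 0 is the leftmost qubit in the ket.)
(0.134 - 0.05427i)|001⟩ + (0.988 + 0.05427i)|101⟩

H on qubit 0 mixes each pair of kets that differ only in qubit 0: amplitudes (a, b) of (|…0…⟩, |…1…⟩) become ((a + b)/√2, (a − b)/√2). Kets absent from the input have amplitude 0.
(|001⟩, |101⟩): (a, b) = (0.7934, (-0.6039 - 0.07675i)) → ((0.134 - 0.05427i), (0.988 + 0.05427i))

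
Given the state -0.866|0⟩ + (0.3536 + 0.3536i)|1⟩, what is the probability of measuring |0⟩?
0.75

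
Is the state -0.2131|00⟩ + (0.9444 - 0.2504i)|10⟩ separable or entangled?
Separable

Writing the state as a|00⟩ + b|01⟩ + c|10⟩ + d|11⟩, it is a product state iff ad − bc = 0.
Here (a, b, c, d) = (-0.2131, 0, (0.9444 - 0.2504i), 0): ad − bc = (-0.2131)(0) − (0)(0.9444 - 0.2504i) = 0, so the state is separable.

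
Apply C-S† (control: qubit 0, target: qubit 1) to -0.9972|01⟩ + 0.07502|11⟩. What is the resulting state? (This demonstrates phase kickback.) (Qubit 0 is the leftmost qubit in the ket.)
-0.9972|01⟩ - 0.07502i|11⟩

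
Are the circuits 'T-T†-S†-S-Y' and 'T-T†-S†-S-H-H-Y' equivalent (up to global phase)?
Yes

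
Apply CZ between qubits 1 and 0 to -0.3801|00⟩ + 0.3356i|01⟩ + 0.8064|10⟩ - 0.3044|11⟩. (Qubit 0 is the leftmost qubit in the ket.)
-0.3801|00⟩ + 0.3356i|01⟩ + 0.8064|10⟩ + 0.3044|11⟩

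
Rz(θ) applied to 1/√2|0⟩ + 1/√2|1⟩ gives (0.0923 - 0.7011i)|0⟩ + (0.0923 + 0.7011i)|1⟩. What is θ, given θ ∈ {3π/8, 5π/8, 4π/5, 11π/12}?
11π/12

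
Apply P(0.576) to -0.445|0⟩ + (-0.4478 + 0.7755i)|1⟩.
-0.445|0⟩ + (-0.7979 + 0.4065i)|1⟩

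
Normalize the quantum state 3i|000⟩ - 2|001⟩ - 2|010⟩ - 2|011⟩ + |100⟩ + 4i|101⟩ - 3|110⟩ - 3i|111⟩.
0.4009i|000⟩ - 0.2673|001⟩ - 0.2673|010⟩ - 0.2673|011⟩ + 0.1336|100⟩ + 0.5345i|101⟩ - 0.4009|110⟩ - 0.4009i|111⟩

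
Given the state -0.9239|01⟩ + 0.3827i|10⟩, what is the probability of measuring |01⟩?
0.8536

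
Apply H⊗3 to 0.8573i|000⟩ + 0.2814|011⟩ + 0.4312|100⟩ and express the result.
(0.2519 + 0.3031i)|000⟩ + (0.05296 + 0.3031i)|001⟩ + (0.05296 + 0.3031i)|010⟩ + (0.2519 + 0.3031i)|011⟩ + (-0.05296 + 0.3031i)|100⟩ + (-0.2519 + 0.3031i)|101⟩ + (-0.2519 + 0.3031i)|110⟩ + (-0.05296 + 0.3031i)|111⟩

H⊗3 gives amp(|y⟩) = (1/2√2) Σ_x (−1)^(x·y) amp(|x⟩), where x·y is the number of positions in which both x and y have a 1.
|000⟩: (0.8573i + 0.2814 + 0.4312)/(2√2) = (0.2519 + 0.3031i)
|001⟩: (0.8573i - 0.2814 + 0.4312)/(2√2) = (0.05296 + 0.3031i)
|010⟩: (0.8573i - 0.2814 + 0.4312)/(2√2) = (0.05296 + 0.3031i)
|011⟩: (0.8573i + 0.2814 + 0.4312)/(2√2) = (0.2519 + 0.3031i)
|100⟩: (0.8573i + 0.2814 - 0.4312)/(2√2) = (-0.05296 + 0.3031i)
|101⟩: (0.8573i - 0.2814 - 0.4312)/(2√2) = (-0.2519 + 0.3031i)
|110⟩: (0.8573i - 0.2814 - 0.4312)/(2√2) = (-0.2519 + 0.3031i)
|111⟩: (0.8573i + 0.2814 - 0.4312)/(2√2) = (-0.05296 + 0.3031i)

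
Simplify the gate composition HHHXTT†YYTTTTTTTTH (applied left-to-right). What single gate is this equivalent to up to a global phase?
Z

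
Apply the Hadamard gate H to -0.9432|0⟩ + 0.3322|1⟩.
-0.432|0⟩ - 0.9018|1⟩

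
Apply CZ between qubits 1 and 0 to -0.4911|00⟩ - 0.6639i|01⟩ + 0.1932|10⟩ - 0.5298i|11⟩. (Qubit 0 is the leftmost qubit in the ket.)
-0.4911|00⟩ - 0.6639i|01⟩ + 0.1932|10⟩ + 0.5298i|11⟩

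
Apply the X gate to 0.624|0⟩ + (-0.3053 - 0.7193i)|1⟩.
(-0.3053 - 0.7193i)|0⟩ + 0.624|1⟩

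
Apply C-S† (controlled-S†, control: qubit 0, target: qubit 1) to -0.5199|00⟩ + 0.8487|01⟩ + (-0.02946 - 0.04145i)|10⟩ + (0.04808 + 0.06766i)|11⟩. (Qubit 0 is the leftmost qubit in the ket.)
-0.5199|00⟩ + 0.8487|01⟩ + (-0.02946 - 0.04145i)|10⟩ + (0.06766 - 0.04808i)|11⟩

C-S† leaves the control-|0⟩ kets |00⟩, |01⟩ unchanged and applies S† to qubit 1 on the control-|1⟩ pair (|10⟩, |11⟩).
S† = [[1, 0], [0, -i]].
With a = amp(|10⟩) = (-0.02946 - 0.04145i) and b = amp(|11⟩) = (0.04808 + 0.06766i):
new amp(|10⟩) = (1)·a = (-0.02946 - 0.04145i)
new amp(|11⟩) = (-i)·b = (0.06766 - 0.04808i)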